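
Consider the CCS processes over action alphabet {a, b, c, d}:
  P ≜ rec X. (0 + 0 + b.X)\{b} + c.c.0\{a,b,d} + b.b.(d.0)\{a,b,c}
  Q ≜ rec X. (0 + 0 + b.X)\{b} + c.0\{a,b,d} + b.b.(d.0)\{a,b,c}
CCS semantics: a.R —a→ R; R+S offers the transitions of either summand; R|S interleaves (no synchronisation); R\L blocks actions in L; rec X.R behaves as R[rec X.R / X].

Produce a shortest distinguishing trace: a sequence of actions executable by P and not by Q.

cc

Reachable graph of P (6 states):
  m0 = rec X. (0 + 0 + b.X)\{b} + c.c.0\{a,b,d} + b.b.(d.0)\{a,b,c} ⊢ ··b··> m1, ··c··> m2
  m1 = b.(d.0)\{a,b,c} ⊢ ··b··> m3
  m2 = c.0\{a,b,d} ⊢ ··c··> m4
  m3 = (d.0)\{a,b,c} ⊢ ··d··> m5
  m4 = 0\{a,b,d} ⊢ stopped
  m5 = 0\{a,b,c} ⊢ stopped
Reachable graph of Q (5 states):
  n0 = rec X. (0 + 0 + b.X)\{b} + c.0\{a,b,d} + b.b.(d.0)\{a,b,c} ⊢ ··b··> n1, ··c··> n2
  n1 = b.(d.0)\{a,b,c} ⊢ ··b··> n3
  n2 = 0\{a,b,d} ⊢ stopped
  n3 = (d.0)\{a,b,c} ⊢ ··d··> n4
  n4 = 0\{a,b,c} ⊢ stopped
Trace ⟨cc⟩ through P, begin at {m0}:
  [1] c ⇒ {m2}
  [2] c ⇒ {m4}
  — P admits the full trace.
Trace ⟨cc⟩ through Q, begin at {n0}:
  [1] c ⇒ {n2}
  [2] c ⇒ ∅ (Q stuck)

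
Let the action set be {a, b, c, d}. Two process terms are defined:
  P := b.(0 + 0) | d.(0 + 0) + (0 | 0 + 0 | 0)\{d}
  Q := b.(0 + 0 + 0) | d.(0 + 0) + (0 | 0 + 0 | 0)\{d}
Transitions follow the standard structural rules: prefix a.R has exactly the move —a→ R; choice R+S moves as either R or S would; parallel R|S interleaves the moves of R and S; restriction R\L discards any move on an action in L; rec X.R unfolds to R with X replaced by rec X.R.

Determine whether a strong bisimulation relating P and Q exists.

bisimilar

Reachable graph of P (4 states):
  s0 = b.(0 + 0) | d.(0 + 0) + (0 | 0 + 0 | 0)\{d} | =b=> s1, =d=> s2
  s1 = (0 + 0) | d.(0 + 0) | =d=> s3
  s2 = b.(0 + 0) | (0 + 0) | =b=> s3
  s3 = (0 + 0) | (0 + 0) | deadlocked
Reachable graph of Q (4 states):
  t0 = b.(0 + 0 + 0) | d.(0 + 0) + (0 | 0 + 0 | 0)\{d} | =b=> t1, =d=> t2
  t1 = (0 + 0 + 0) | d.(0 + 0) | =d=> t3
  t2 = b.(0 + 0 + 0) | (0 + 0) | =b=> t3
  t3 = (0 + 0 + 0) | (0 + 0) | deadlocked
Partition-refinement fixed point:
  B0 = {s0, t0}
  B1 = {s2, t2}
  B2 = {s3, t3}
  B3 = {s1, t1}
s0 ∈ B0, t0 ∈ B0 → same block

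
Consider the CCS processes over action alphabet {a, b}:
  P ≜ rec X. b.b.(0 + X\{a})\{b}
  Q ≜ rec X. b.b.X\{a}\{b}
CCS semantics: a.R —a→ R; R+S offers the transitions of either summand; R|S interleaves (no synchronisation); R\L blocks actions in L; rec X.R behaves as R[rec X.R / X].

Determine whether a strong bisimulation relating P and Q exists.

YES

LTS(P): 3 reachable states
  s0 = rec X. b.b.(0 + X\{a})\{b} ⊢ -b-> s1
  s1 = b.(0 + (rec X. b.b.(0 + X\{a})\{b})\{a})\{b} ⊢ -b-> s2
  s2 = (0 + (rec X. b.b.(0 + X\{a})\{b})\{a})\{b} ⊢ deadlocked
LTS(Q): 3 reachable states
  t0 = rec X. b.b.X\{a}\{b} ⊢ -b-> t1
  t1 = b.(rec X. b.b.X\{a}\{b})\{a}\{b} ⊢ -b-> t2
  t2 = (rec X. b.b.X\{a}\{b})\{a}\{b} ⊢ deadlocked
Coarsest stable partition (strong bisimilarity classes):
  B0 = {s0, t0}
  B1 = {s1, t1}
  B2 = {s2, t2}
s0 ∈ B0, t0 ∈ B0 → same block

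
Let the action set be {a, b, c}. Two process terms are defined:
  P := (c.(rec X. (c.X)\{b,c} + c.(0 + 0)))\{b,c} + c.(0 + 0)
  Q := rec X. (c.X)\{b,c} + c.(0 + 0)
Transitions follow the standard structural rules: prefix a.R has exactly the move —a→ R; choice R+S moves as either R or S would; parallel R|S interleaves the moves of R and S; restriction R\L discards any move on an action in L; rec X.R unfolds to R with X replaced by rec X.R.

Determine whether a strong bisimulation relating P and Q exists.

P's transition system — 2 states:
  s0 = (c.(rec X. (c.X)\{b,c} + c.(0 + 0)))\{b,c} + c.(0 + 0) has moves ··c··> s1
  s1 = 0 + 0 has moves deadlocked
Q's transition system — 2 states:
  t0 = rec X. (c.X)\{b,c} + c.(0 + 0) has moves ··c··> t1
  t1 = 0 + 0 has moves deadlocked
Coarsest stable partition (strong bisimilarity classes):
  B0 = {s0, t0}
  B1 = {s1, t1}
s0 ∈ B0, t0 ∈ B0 → same block

YES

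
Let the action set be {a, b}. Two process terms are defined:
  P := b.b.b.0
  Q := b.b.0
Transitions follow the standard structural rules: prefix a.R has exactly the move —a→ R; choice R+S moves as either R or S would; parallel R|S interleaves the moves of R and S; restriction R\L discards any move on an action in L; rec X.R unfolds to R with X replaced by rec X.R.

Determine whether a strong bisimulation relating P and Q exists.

not bisimilar

LTS(P): 4 reachable states
  p0 = b.b.b.0 has moves ··b··> p1
  p1 = b.b.0 has moves ··b··> p2
  p2 = b.0 has moves ··b··> p3
  p3 = 0 has moves (no moves)
LTS(Q): 3 reachable states
  q0 = b.b.0 has moves ··b··> q1
  q1 = b.0 has moves ··b··> q2
  q2 = 0 has moves (no moves)
Bisimilarity quotient blocks:
  B0 = {p0}
  B1 = {p1, q0}
  B2 = {p2, q1}
  B3 = {p3, q2}
p0 ∈ B0, q0 ∈ B1 → different blocks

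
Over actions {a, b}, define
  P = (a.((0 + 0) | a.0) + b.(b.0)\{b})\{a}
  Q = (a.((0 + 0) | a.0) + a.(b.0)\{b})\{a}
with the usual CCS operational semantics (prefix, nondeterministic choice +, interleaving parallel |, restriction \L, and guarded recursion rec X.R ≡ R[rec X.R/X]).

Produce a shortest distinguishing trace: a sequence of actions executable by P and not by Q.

b

Reachable graph of P (2 states):
  m0 = (a.((0 + 0) | a.0) + b.(b.0)\{b})\{a} | =b=> m1
  m1 = (b.0)\{b}\{a} | ∅
Reachable graph of Q (1 states):
  n0 = (a.((0 + 0) | a.0) + a.(b.0)\{b})\{a} | ∅
Run σ = ⟨b⟩ on P: start {m0}
  step 1 (b): {m1}
  P completes σ.
Run σ = ⟨b⟩ on Q: start {n0}
  step 1 (b): ∅ (Q stuck)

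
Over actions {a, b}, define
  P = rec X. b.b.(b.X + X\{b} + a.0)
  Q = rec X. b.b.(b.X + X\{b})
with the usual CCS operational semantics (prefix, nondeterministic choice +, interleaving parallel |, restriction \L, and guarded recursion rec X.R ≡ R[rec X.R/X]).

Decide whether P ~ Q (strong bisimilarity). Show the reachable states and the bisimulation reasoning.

not bisimilar

Reachable graph of P (4 states):
  u0 = rec X. b.b.(b.X + X\{b} + a.0) → --b--▸ u1
  u1 = b.(b.(rec X. b.b.(b.X + X\{b} + a.0)) + (rec X. b.b.(b.X + X\{b} + a.0))\{b} + a.0) → --b--▸ u2
  u2 = b.(rec X. b.b.(b.X + X\{b} + a.0)) + (rec X. b.b.(b.X + X\{b} + a.0))\{b} + a.0 → --a--▸ u3, --b--▸ u0
  u3 = 0 → (no moves)
Reachable graph of Q (3 states):
  v0 = rec X. b.b.(b.X + X\{b}) → --b--▸ v1
  v1 = b.(b.(rec X. b.b.(b.X + X\{b})) + (rec X. b.b.(b.X + X\{b}))\{b}) → --b--▸ v2
  v2 = b.(rec X. b.b.(b.X + X\{b})) + (rec X. b.b.(b.X + X\{b}))\{b} → --b--▸ v0
Bisimilarity quotient blocks:
  B0 = {u0}
  B1 = {u1}
  B2 = {u2}
  B3 = {u3}
  B4 = {v0, v1, v2}
u0 ∈ B0, v0 ∈ B4 → different blocks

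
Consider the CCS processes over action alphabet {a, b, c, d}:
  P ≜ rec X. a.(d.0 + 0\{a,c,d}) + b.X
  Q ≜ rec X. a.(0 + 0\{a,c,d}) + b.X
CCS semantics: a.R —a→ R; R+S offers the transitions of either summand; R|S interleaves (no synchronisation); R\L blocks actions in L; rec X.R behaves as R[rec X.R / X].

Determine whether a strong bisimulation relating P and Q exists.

P's transition system — 3 states:
  m0 = rec X. a.(d.0 + 0\{a,c,d}) + b.X :: ··a··> m1, ··b··> m0
  m1 = d.0 + 0\{a,c,d} :: ··d··> m2
  m2 = 0 :: (no moves)
Q's transition system — 2 states:
  n0 = rec X. a.(0 + 0\{a,c,d}) + b.X :: ··a··> n1, ··b··> n0
  n1 = 0 + 0\{a,c,d} :: (no moves)
Coarsest stable partition (strong bisimilarity classes):
  B0 = {m0}
  B1 = {m1}
  B2 = {m2, n1}
  B3 = {n0}
m0 ∈ B0, n0 ∈ B3 → different blocks

not bisimilar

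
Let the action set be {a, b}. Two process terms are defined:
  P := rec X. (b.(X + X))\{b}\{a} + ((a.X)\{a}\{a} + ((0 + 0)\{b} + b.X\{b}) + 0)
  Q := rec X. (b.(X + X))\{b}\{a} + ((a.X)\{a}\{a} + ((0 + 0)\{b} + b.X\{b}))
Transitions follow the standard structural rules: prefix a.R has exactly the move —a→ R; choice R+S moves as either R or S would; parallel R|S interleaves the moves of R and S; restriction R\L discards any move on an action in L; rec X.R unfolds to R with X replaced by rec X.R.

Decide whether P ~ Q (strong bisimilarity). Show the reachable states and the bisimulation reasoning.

P ~ Q

P's transition system — 2 states:
  p0 = rec X. (b.(X + X))\{b}\{a} + ((a.X)\{a}\{a} + ((0 + 0)\{b} + b.X\{b}) + 0) ⊢ -b-> p1
  p1 = (rec X. (b.(X + X))\{b}\{a} + ((a.X)\{a}\{a} + ((0 + 0)\{b} + b.X\{b}) + 0))\{b} ⊢ stopped
Q's transition system — 2 states:
  q0 = rec X. (b.(X + X))\{b}\{a} + ((a.X)\{a}\{a} + ((0 + 0)\{b} + b.X\{b})) ⊢ -b-> q1
  q1 = (rec X. (b.(X + X))\{b}\{a} + ((a.X)\{a}\{a} + ((0 + 0)\{b} + b.X\{b})))\{b} ⊢ stopped
Coarsest stable partition (strong bisimilarity classes):
  B0 = {p0, q0}
  B1 = {p1, q1}
p0 ∈ B0, q0 ∈ B0 → same block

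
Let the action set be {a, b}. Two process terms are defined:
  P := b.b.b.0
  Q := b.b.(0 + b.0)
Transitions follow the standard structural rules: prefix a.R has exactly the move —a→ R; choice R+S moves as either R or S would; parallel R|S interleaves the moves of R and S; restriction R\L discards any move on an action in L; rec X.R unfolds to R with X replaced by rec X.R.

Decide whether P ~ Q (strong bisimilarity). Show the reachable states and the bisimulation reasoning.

Reachable graph of P (4 states):
  m0 = b.b.b.0 | -b-> m1
  m1 = b.b.0 | -b-> m2
  m2 = b.0 | -b-> m3
  m3 = 0 | deadlocked
Reachable graph of Q (4 states):
  n0 = b.b.(0 + b.0) | -b-> n1
  n1 = b.(0 + b.0) | -b-> n2
  n2 = 0 + b.0 | -b-> n3
  n3 = 0 | deadlocked
Bisimilarity quotient blocks:
  B0 = {m0, n0}
  B1 = {m1, n1}
  B2 = {m2, n2}
  B3 = {m3, n3}
m0 ∈ B0, n0 ∈ B0 → same block

P ~ Q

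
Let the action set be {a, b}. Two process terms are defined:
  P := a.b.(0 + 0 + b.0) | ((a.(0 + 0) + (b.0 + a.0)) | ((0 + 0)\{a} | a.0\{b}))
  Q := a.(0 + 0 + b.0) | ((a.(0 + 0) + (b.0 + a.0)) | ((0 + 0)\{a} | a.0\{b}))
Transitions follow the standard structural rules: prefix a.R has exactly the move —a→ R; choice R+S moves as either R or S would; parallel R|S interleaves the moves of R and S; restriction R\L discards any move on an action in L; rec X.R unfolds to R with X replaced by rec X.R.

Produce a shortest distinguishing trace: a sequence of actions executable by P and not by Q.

abbb

LTS(P): 24 reachable states
  s0 = a.b.(0 + 0 + b.0) | ((a.(0 + 0) + (b.0 + a.0)) | ((0 + 0)\{a} | a.0\{b})) ⊢ —a→ s1, —a→ s2, —a→ s3, —a→ s4, —b→ s3
  s1 = a.b.(0 + 0 + b.0) | ((0 + 0) | ((0 + 0)\{a} | a.0\{b})) ⊢ —a→ s5, —a→ s6
  s2 = a.b.(0 + 0 + b.0) | ((a.(0 + 0) + (b.0 + a.0)) | ((0 + 0)\{a} | 0\{b})) ⊢ —a→ s5, —a→ s7, —a→ s8, —b→ s7
  s3 = a.b.(0 + 0 + b.0) | (0 | ((0 + 0)\{a} | a.0\{b})) ⊢ —a→ s7, —a→ s9
  s4 = b.(0 + 0 + b.0) | ((a.(0 + 0) + (b.0 + a.0)) | ((0 + 0)\{a} | a.0\{b})) ⊢ —a→ s6, —a→ s8, —a→ s9, —b→ s10, —b→ s9
  s5 = a.b.(0 + 0 + b.0) | ((0 + 0) | ((0 + 0)\{a} | 0\{b})) ⊢ —a→ s11
  s6 = b.(0 + 0 + b.0) | ((0 + 0) | ((0 + 0)\{a} | a.0\{b})) ⊢ —a→ s11, —b→ s12
  s7 = a.b.(0 + 0 + b.0) | (0 | ((0 + 0)\{a} | 0\{b})) ⊢ —a→ s13
  s8 = b.(0 + 0 + b.0) | ((a.(0 + 0) + (b.0 + a.0)) | ((0 + 0)\{a} | 0\{b})) ⊢ —a→ s11, —a→ s13, —b→ s13, —b→ s14
  s9 = b.(0 + 0 + b.0) | (0 | ((0 + 0)\{a} | a.0\{b})) ⊢ —a→ s13, —b→ s15
  s10 = (0 + 0 + b.0) | ((a.(0 + 0) + (b.0 + a.0)) | ((0 + 0)\{a} | a.0\{b})) ⊢ —a→ s12, —a→ s14, —a→ s15, —b→ s15, —b→ s16
  s11 = b.(0 + 0 + b.0) | ((0 + 0) | ((0 + 0)\{a} | 0\{b})) ⊢ —b→ s17
  s12 = (0 + 0 + b.0) | ((0 + 0) | ((0 + 0)\{a} | a.0\{b})) ⊢ —a→ s17, —b→ s18
  s13 = b.(0 + 0 + b.0) | (0 | ((0 + 0)\{a} | 0\{b})) ⊢ —b→ s19
  s14 = (0 + 0 + b.0) | ((a.(0 + 0) + (b.0 + a.0)) | ((0 + 0)\{a} | 0\{b})) ⊢ —a→ s17, —a→ s19, —b→ s19, —b→ s20
  s15 = (0 + 0 + b.0) | (0 | ((0 + 0)\{a} | a.0\{b})) ⊢ —a→ s19, —b→ s21
  s16 = 0 | ((a.(0 + 0) + (b.0 + a.0)) | ((0 + 0)\{a} | a.0\{b})) ⊢ —a→ s18, —a→ s20, —a→ s21, —b→ s21
  s17 = (0 + 0 + b.0) | ((0 + 0) | ((0 + 0)\{a} | 0\{b})) ⊢ —b→ s22
  s18 = 0 | ((0 + 0) | ((0 + 0)\{a} | a.0\{b})) ⊢ —a→ s22
  s19 = (0 + 0 + b.0) | (0 | ((0 + 0)\{a} | 0\{b})) ⊢ —b→ s23
  s20 = 0 | ((a.(0 + 0) + (b.0 + a.0)) | ((0 + 0)\{a} | 0\{b})) ⊢ —a→ s22, —a→ s23, —b→ s23
  s21 = 0 | (0 | ((0 + 0)\{a} | a.0\{b})) ⊢ —a→ s23
  s22 = 0 | ((0 + 0) | ((0 + 0)\{a} | 0\{b})) ⊢ deadlocked
  s23 = 0 | (0 | ((0 + 0)\{a} | 0\{b})) ⊢ deadlocked
LTS(Q): 18 reachable states
  t0 = a.(0 + 0 + b.0) | ((a.(0 + 0) + (b.0 + a.0)) | ((0 + 0)\{a} | a.0\{b})) ⊢ —a→ t1, —a→ t2, —a→ t3, —a→ t4, —b→ t4
  t1 = (0 + 0 + b.0) | ((a.(0 + 0) + (b.0 + a.0)) | ((0 + 0)\{a} | a.0\{b})) ⊢ —a→ t5, —a→ t6, —a→ t7, —b→ t7, —b→ t8
  t2 = a.(0 + 0 + b.0) | ((0 + 0) | ((0 + 0)\{a} | a.0\{b})) ⊢ —a→ t5, —a→ t9
  t3 = a.(0 + 0 + b.0) | ((a.(0 + 0) + (b.0 + a.0)) | ((0 + 0)\{a} | 0\{b})) ⊢ —a→ t10, —a→ t6, —a→ t9, —b→ t10
  t4 = a.(0 + 0 + b.0) | (0 | ((0 + 0)\{a} | a.0\{b})) ⊢ —a→ t10, —a→ t7
  t5 = (0 + 0 + b.0) | ((0 + 0) | ((0 + 0)\{a} | a.0\{b})) ⊢ —a→ t11, —b→ t12
  t6 = (0 + 0 + b.0) | ((a.(0 + 0) + (b.0 + a.0)) | ((0 + 0)\{a} | 0\{b})) ⊢ —a→ t11, —a→ t13, —b→ t13, —b→ t14
  t7 = (0 + 0 + b.0) | (0 | ((0 + 0)\{a} | a.0\{b})) ⊢ —a→ t13, —b→ t15
  t8 = 0 | ((a.(0 + 0) + (b.0 + a.0)) | ((0 + 0)\{a} | a.0\{b})) ⊢ —a→ t12, —a→ t14, —a→ t15, —b→ t15
  t9 = a.(0 + 0 + b.0) | ((0 + 0) | ((0 + 0)\{a} | 0\{b})) ⊢ —a→ t11
  t10 = a.(0 + 0 + b.0) | (0 | ((0 + 0)\{a} | 0\{b})) ⊢ —a→ t13
  t11 = (0 + 0 + b.0) | ((0 + 0) | ((0 + 0)\{a} | 0\{b})) ⊢ —b→ t16
  t12 = 0 | ((0 + 0) | ((0 + 0)\{a} | a.0\{b})) ⊢ —a→ t16
  t13 = (0 + 0 + b.0) | (0 | ((0 + 0)\{a} | 0\{b})) ⊢ —b→ t17
  t14 = 0 | ((a.(0 + 0) + (b.0 + a.0)) | ((0 + 0)\{a} | 0\{b})) ⊢ —a→ t16, —a→ t17, —b→ t17
  t15 = 0 | (0 | ((0 + 0)\{a} | a.0\{b})) ⊢ —a→ t17
  t16 = 0 | ((0 + 0) | ((0 + 0)\{a} | 0\{b})) ⊢ deadlocked
  t17 = 0 | (0 | ((0 + 0)\{a} | 0\{b})) ⊢ deadlocked
Run σ = ⟨abbb⟩ on P: start {s0}
  after a @ step 1: {s1, s2, s3, s4}
  after b @ step 2: {s10, s7, s9}
  after b @ step 3: {s15, s16}
  after b @ step 4: {s21}
  ✓ P
Run σ = ⟨abbb⟩ on Q: start {t0}
  after a @ step 1: {t1, t2, t3, t4}
  after b @ step 2: {t10, t7, t8}
  after b @ step 3: {t15}
  after b @ step 4: ∅ (Q stuck)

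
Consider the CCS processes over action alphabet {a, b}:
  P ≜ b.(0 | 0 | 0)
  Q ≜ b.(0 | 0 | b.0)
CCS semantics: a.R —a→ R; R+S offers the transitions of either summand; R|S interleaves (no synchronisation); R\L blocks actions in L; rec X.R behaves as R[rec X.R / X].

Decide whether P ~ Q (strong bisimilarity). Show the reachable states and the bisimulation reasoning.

P's transition system — 2 states:
  u0 = b.(0 | 0 | 0) :: -b-> u1
  u1 = 0 | 0 | 0 :: deadlocked
Q's transition system — 3 states:
  v0 = b.(0 | 0 | b.0) :: -b-> v1
  v1 = 0 | 0 | b.0 :: -b-> v2
  v2 = 0 | 0 | 0 :: deadlocked
Partition-refinement fixed point:
  B0 = {u0, v1}
  B1 = {u1, v2}
  B2 = {v0}
u0 ∈ B0, v0 ∈ B2 → different blocks

not bisimilar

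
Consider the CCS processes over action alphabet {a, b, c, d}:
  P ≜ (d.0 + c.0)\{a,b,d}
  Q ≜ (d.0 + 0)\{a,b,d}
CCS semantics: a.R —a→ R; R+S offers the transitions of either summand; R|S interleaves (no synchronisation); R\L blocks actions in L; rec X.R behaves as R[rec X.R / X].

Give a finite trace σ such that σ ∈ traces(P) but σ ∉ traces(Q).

P's transition system — 2 states:
  m0 = (d.0 + c.0)\{a,b,d} has moves --c--▸ m1
  m1 = 0\{a,b,d} has moves deadlocked
Q's transition system — 1 states:
  n0 = (d.0 + 0)\{a,b,d} has moves deadlocked
Trace ⟨c⟩ through P, begin at {m0}:
  after c @ step 1: {m1}
  P completes σ.
Trace ⟨c⟩ through Q, begin at {n0}:
  after c @ step 1: ∅  — Q cannot continue

c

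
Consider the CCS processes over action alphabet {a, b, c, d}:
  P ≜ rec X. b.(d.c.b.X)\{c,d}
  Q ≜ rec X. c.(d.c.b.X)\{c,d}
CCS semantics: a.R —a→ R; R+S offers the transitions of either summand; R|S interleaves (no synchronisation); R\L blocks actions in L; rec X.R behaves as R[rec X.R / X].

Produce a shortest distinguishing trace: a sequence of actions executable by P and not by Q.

b

LTS(P): 2 reachable states
  m0 = rec X. b.(d.c.b.X)\{c,d} → --b--▸ m1
  m1 = (d.c.b.(rec X. b.(d.c.b.X)\{c,d}))\{c,d} → ·
LTS(Q): 2 reachable states
  n0 = rec X. c.(d.c.b.X)\{c,d} → --c--▸ n1
  n1 = (d.c.b.(rec X. c.(d.c.b.X)\{c,d}))\{c,d} → ·
Trace ⟨b⟩ through P, begin at {m0}:
  after b @ step 1: {m1}
  — P admits the full trace.
Trace ⟨b⟩ through Q, begin at {n0}:
  after b @ step 1: no successor for Q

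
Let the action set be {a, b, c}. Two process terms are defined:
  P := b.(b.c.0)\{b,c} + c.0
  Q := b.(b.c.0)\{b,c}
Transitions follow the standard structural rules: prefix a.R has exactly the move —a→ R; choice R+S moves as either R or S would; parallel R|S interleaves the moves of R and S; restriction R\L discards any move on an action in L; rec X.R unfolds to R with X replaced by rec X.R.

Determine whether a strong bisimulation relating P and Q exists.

not bisimilar

LTS(P): 3 reachable states
  s0 = b.(b.c.0)\{b,c} + c.0 :: =b=> s1, =c=> s2
  s1 = (b.c.0)\{b,c} :: deadlocked
  s2 = 0 :: deadlocked
LTS(Q): 2 reachable states
  t0 = b.(b.c.0)\{b,c} :: =b=> t1
  t1 = (b.c.0)\{b,c} :: deadlocked
Bisimilarity quotient blocks:
  B0 = {s0}
  B1 = {s1, s2, t1}
  B2 = {t0}
s0 ∈ B0, t0 ∈ B2 → different blocks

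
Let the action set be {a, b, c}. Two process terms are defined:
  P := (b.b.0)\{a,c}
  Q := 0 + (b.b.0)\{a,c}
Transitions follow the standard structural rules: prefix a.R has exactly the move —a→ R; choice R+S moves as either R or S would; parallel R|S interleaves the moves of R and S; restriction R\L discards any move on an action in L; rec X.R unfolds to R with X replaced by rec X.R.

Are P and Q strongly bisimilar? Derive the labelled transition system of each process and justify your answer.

bisimilar

LTS(P): 3 reachable states
  p0 = (b.b.0)\{a,c} :: --b--▸ p1
  p1 = (b.0)\{a,c} :: --b--▸ p2
  p2 = 0\{a,c} :: (no moves)
LTS(Q): 3 reachable states
  q0 = 0 + (b.b.0)\{a,c} :: --b--▸ q1
  q1 = (b.0)\{a,c} :: --b--▸ q2
  q2 = 0\{a,c} :: (no moves)
Bisimilarity quotient blocks:
  B0 = {p0, q0}
  B1 = {p1, q1}
  B2 = {p2, q2}
p0 ∈ B0, q0 ∈ B0 → same block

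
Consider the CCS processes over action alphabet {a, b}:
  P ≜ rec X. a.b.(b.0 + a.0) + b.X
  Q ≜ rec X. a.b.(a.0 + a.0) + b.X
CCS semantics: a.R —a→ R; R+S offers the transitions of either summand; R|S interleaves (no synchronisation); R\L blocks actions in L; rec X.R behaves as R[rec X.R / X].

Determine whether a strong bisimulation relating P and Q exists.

NO

Reachable graph of P (4 states):
  m0 = rec X. a.b.(b.0 + a.0) + b.X :: -a-> m1, -b-> m0
  m1 = b.(b.0 + a.0) :: -b-> m2
  m2 = b.0 + a.0 :: -a-> m3, -b-> m3
  m3 = 0 :: deadlocked
Reachable graph of Q (4 states):
  n0 = rec X. a.b.(a.0 + a.0) + b.X :: -a-> n1, -b-> n0
  n1 = b.(a.0 + a.0) :: -b-> n2
  n2 = a.0 + a.0 :: -a-> n3
  n3 = 0 :: deadlocked
Coarsest stable partition (strong bisimilarity classes):
  B0 = {m0}
  B1 = {m1}
  B2 = {m2}
  B3 = {m3, n3}
  B4 = {n0}
  B5 = {n1}
  B6 = {n2}
m0 ∈ B0, n0 ∈ B4 → different blocks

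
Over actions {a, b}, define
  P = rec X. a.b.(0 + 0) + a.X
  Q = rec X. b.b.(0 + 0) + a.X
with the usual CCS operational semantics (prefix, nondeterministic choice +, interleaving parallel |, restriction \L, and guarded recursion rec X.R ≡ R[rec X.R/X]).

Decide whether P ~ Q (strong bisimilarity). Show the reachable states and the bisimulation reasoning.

NO

Reachable graph of P (3 states):
  m0 = rec X. a.b.(0 + 0) + a.X has moves =a=> m0, =a=> m1
  m1 = b.(0 + 0) has moves =b=> m2
  m2 = 0 + 0 has moves deadlocked
Reachable graph of Q (3 states):
  n0 = rec X. b.b.(0 + 0) + a.X has moves =a=> n0, =b=> n1
  n1 = b.(0 + 0) has moves =b=> n2
  n2 = 0 + 0 has moves deadlocked
Bisimilarity quotient blocks:
  B0 = {m0}
  B1 = {m1, n1}
  B2 = {m2, n2}
  B3 = {n0}
m0 ∈ B0, n0 ∈ B3 → different blocks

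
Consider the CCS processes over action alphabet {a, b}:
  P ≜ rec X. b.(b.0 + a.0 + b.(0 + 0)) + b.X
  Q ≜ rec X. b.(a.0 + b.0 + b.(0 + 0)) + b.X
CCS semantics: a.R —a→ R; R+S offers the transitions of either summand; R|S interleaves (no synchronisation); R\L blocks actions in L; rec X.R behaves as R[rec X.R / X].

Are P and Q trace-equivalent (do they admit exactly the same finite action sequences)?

LTS(P): 4 reachable states
  m0 = rec X. b.(b.0 + a.0 + b.(0 + 0)) + b.X | =b=> m0, =b=> m1
  m1 = b.0 + a.0 + b.(0 + 0) | =a=> m2, =b=> m2, =b=> m3
  m2 = 0 | ·
  m3 = 0 + 0 | ·
LTS(Q): 4 reachable states
  n0 = rec X. b.(a.0 + b.0 + b.(0 + 0)) + b.X | =b=> n0, =b=> n1
  n1 = a.0 + b.0 + b.(0 + 0) | =a=> n2, =b=> n2, =b=> n3
  n2 = 0 | ·
  n3 = 0 + 0 | ·
Bisimilarity quotient blocks:
  B0 = {m0, n0}
  B1 = {m1, n1}
  B2 = {m2, m3, n2, n3}
m0 ∈ B0, n0 ∈ B0 → same block
Bisimilar ⇒ trace-equivalent.

traces(P) = traces(Q)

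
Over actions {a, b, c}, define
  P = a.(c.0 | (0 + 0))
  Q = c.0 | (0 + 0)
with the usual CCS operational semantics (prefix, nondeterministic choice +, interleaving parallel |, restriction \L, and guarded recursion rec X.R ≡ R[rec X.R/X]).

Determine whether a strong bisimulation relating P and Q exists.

not bisimilar

LTS(P): 3 reachable states
  u0 = a.(c.0 | (0 + 0)) | ··a··> u1
  u1 = c.0 | (0 + 0) | ··c··> u2
  u2 = 0 | (0 + 0) | ∅
LTS(Q): 2 reachable states
  v0 = c.0 | (0 + 0) | ··c··> v1
  v1 = 0 | (0 + 0) | ∅
Bisimilarity quotient blocks:
  B0 = {u0}
  B1 = {u1, v0}
  B2 = {u2, v1}
u0 ∈ B0, v0 ∈ B1 → different blocks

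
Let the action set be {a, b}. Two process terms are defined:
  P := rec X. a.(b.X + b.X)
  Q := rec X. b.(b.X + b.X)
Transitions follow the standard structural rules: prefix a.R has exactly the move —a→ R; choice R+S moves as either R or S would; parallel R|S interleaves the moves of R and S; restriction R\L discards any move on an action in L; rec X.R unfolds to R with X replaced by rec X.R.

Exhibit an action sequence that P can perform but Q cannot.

a

P's transition system — 2 states:
  m0 = rec X. a.(b.X + b.X) ⊢ -a-> m1
  m1 = b.(rec X. a.(b.X + b.X)) + b.(rec X. a.(b.X + b.X)) ⊢ -b-> m0
Q's transition system — 2 states:
  n0 = rec X. b.(b.X + b.X) ⊢ -b-> n1
  n1 = b.(rec X. b.(b.X + b.X)) + b.(rec X. b.(b.X + b.X)) ⊢ -b-> n0
Trace ⟨a⟩ through P, begin at {m0}:
  after a @ step 1: {m1}
  P completes σ.
Trace ⟨a⟩ through Q, begin at {n0}:
  after a @ step 1: no successor for Q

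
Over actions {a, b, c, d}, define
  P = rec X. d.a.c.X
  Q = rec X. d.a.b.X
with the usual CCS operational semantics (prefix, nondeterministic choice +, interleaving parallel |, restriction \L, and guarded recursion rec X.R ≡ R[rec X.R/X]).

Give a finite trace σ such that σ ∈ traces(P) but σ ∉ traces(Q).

LTS(P): 3 reachable states
  u0 = rec X. d.a.c.X | -d-> u1
  u1 = a.c.(rec X. d.a.c.X) | -a-> u2
  u2 = c.(rec X. d.a.c.X) | -c-> u0
LTS(Q): 3 reachable states
  v0 = rec X. d.a.b.X | -d-> v1
  v1 = a.b.(rec X. d.a.b.X) | -a-> v2
  v2 = b.(rec X. d.a.b.X) | -b-> v0
Executing dac from P (initial set {u0}):
  after d @ step 1: {u1}
  after a @ step 2: {u2}
  after c @ step 3: {u0}
  ✓ P
Executing dac from Q (initial set {v0}):
  after d @ step 1: {v1}
  after a @ step 2: {v2}
  after c @ step 3: ∅ (Q stuck)

dac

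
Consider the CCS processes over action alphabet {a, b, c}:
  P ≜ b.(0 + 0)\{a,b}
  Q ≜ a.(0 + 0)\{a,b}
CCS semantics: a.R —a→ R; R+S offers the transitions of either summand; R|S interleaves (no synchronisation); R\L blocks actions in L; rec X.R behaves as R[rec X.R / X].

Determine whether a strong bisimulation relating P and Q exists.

not bisimilar

LTS(P): 2 reachable states
  p0 = b.(0 + 0)\{a,b} has moves -b-> p1
  p1 = (0 + 0)\{a,b} has moves stopped
LTS(Q): 2 reachable states
  q0 = a.(0 + 0)\{a,b} has moves -a-> q1
  q1 = (0 + 0)\{a,b} has moves stopped
Partition-refinement fixed point:
  B0 = {p0}
  B1 = {p1, q1}
  B2 = {q0}
p0 ∈ B0, q0 ∈ B2 → different blocks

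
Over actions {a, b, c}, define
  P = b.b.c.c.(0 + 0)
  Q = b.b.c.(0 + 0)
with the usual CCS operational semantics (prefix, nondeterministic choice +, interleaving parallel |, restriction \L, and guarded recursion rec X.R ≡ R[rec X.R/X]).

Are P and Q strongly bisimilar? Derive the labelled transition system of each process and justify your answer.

NO

P's transition system — 5 states:
  p0 = b.b.c.c.(0 + 0) :: =b=> p1
  p1 = b.c.c.(0 + 0) :: =b=> p2
  p2 = c.c.(0 + 0) :: =c=> p3
  p3 = c.(0 + 0) :: =c=> p4
  p4 = 0 + 0 :: (no moves)
Q's transition system — 4 states:
  q0 = b.b.c.(0 + 0) :: =b=> q1
  q1 = b.c.(0 + 0) :: =b=> q2
  q2 = c.(0 + 0) :: =c=> q3
  q3 = 0 + 0 :: (no moves)
Coarsest stable partition (strong bisimilarity classes):
  B0 = {p0}
  B1 = {p1}
  B2 = {p2}
  B3 = {p3, q2}
  B4 = {p4, q3}
  B5 = {q0}
  B6 = {q1}
p0 ∈ B0, q0 ∈ B5 → different blocks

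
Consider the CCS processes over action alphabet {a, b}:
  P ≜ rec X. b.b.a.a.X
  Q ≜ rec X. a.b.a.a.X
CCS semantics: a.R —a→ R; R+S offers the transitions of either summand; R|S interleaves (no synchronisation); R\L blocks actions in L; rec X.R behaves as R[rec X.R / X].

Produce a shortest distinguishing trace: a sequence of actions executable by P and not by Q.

b

P's transition system — 4 states:
  u0 = rec X. b.b.a.a.X ⊢ -b-> u1
  u1 = b.a.a.(rec X. b.b.a.a.X) ⊢ -b-> u2
  u2 = a.a.(rec X. b.b.a.a.X) ⊢ -a-> u3
  u3 = a.(rec X. b.b.a.a.X) ⊢ -a-> u0
Q's transition system — 4 states:
  v0 = rec X. a.b.a.a.X ⊢ -a-> v1
  v1 = b.a.a.(rec X. a.b.a.a.X) ⊢ -b-> v2
  v2 = a.a.(rec X. a.b.a.a.X) ⊢ -a-> v3
  v3 = a.(rec X. a.b.a.a.X) ⊢ -a-> v0
Executing b from P (initial set {u0}):
  [1] b ⇒ {u1}
  — P admits the full trace.
Executing b from Q (initial set {v0}):
  [1] b ⇒ ∅ (Q stuck)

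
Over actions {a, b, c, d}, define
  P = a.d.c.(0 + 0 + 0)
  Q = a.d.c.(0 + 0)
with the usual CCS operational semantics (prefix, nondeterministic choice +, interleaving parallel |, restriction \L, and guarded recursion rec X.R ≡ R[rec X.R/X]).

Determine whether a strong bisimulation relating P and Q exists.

Reachable graph of P (4 states):
  s0 = a.d.c.(0 + 0 + 0) has moves =a=> s1
  s1 = d.c.(0 + 0 + 0) has moves =d=> s2
  s2 = c.(0 + 0 + 0) has moves =c=> s3
  s3 = 0 + 0 + 0 has moves ∅
Reachable graph of Q (4 states):
  t0 = a.d.c.(0 + 0) has moves =a=> t1
  t1 = d.c.(0 + 0) has moves =d=> t2
  t2 = c.(0 + 0) has moves =c=> t3
  t3 = 0 + 0 has moves ∅
Bisimilarity quotient blocks:
  B0 = {s0, t0}
  B1 = {s1, t1}
  B2 = {s2, t2}
  B3 = {s3, t3}
s0 ∈ B0, t0 ∈ B0 → same block

YES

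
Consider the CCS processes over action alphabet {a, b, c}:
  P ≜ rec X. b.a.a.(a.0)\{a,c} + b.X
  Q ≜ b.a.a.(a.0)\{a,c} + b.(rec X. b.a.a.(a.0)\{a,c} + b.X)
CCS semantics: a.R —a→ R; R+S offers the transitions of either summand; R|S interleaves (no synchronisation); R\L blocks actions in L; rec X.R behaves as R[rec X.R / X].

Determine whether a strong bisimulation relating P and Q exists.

YES

Reachable graph of P (4 states):
  p0 = rec X. b.a.a.(a.0)\{a,c} + b.X has moves =b=> p0, =b=> p1
  p1 = a.a.(a.0)\{a,c} has moves =a=> p2
  p2 = a.(a.0)\{a,c} has moves =a=> p3
  p3 = (a.0)\{a,c} has moves deadlocked
Reachable graph of Q (5 states):
  q0 = b.a.a.(a.0)\{a,c} + b.(rec X. b.a.a.(a.0)\{a,c} + b.X) has moves =b=> q1, =b=> q2
  q1 = a.a.(a.0)\{a,c} has moves =a=> q3
  q2 = rec X. b.a.a.(a.0)\{a,c} + b.X has moves =b=> q1, =b=> q2
  q3 = a.(a.0)\{a,c} has moves =a=> q4
  q4 = (a.0)\{a,c} has moves deadlocked
Bisimilarity quotient blocks:
  B0 = {p0, q0, q2}
  B1 = {p1, q1}
  B2 = {p2, q3}
  B3 = {p3, q4}
p0 ∈ B0, q0 ∈ B0 → same block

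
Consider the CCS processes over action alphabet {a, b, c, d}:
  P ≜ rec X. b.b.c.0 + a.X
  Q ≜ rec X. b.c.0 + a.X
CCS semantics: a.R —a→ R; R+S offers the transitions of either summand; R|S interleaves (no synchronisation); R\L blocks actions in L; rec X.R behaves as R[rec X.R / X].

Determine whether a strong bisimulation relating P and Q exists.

Reachable graph of P (4 states):
  p0 = rec X. b.b.c.0 + a.X has moves —a→ p0, —b→ p1
  p1 = b.c.0 has moves —b→ p2
  p2 = c.0 has moves —c→ p3
  p3 = 0 has moves ∅
Reachable graph of Q (3 states):
  q0 = rec X. b.c.0 + a.X has moves —a→ q0, —b→ q1
  q1 = c.0 has moves —c→ q2
  q2 = 0 has moves ∅
Partition-refinement fixed point:
  B0 = {p0}
  B1 = {p1}
  B2 = {p2, q1}
  B3 = {p3, q2}
  B4 = {q0}
p0 ∈ B0, q0 ∈ B4 → different blocks

P ≁ Q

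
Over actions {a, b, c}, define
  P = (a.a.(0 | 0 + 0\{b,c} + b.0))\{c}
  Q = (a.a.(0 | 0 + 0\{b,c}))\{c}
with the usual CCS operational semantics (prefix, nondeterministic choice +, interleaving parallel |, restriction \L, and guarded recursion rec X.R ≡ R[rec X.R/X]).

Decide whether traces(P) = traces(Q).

traces(P) ≠ traces(Q) — witness ⟨aab⟩

LTS(P): 4 reachable states
  u0 = (a.a.(0 | 0 + 0\{b,c} + b.0))\{c} → ··a··> u1
  u1 = (a.(0 | 0 + 0\{b,c} + b.0))\{c} → ··a··> u2
  u2 = (0 | 0 + 0\{b,c} + b.0)\{c} → ··b··> u3
  u3 = 0\{c} → ·
LTS(Q): 3 reachable states
  v0 = (a.a.(0 | 0 + 0\{b,c}))\{c} → ··a··> v1
  v1 = (a.(0 | 0 + 0\{b,c}))\{c} → ··a··> v2
  v2 = (0 | 0 + 0\{b,c})\{c} → ·
Run σ = ⟨aab⟩ on P: start {u0}
  after a @ step 1: {u1}
  after a @ step 2: {u2}
  after b @ step 3: {u3}
  P completes σ.
Run σ = ⟨aab⟩ on Q: start {v0}
  after a @ step 1: {v1}
  after a @ step 2: {v2}
  after b @ step 3: ∅ (Q stuck)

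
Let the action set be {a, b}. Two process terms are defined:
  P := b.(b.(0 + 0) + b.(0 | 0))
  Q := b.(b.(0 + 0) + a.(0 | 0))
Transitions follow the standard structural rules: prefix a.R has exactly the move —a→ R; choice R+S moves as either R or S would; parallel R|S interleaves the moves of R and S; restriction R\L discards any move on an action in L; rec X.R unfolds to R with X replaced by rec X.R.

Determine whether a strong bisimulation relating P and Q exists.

P ≁ Q

P's transition system — 4 states:
  m0 = b.(b.(0 + 0) + b.(0 | 0)) has moves --b--▸ m1
  m1 = b.(0 + 0) + b.(0 | 0) has moves --b--▸ m2, --b--▸ m3
  m2 = 0 + 0 has moves deadlocked
  m3 = 0 | 0 has moves deadlocked
Q's transition system — 4 states:
  n0 = b.(b.(0 + 0) + a.(0 | 0)) has moves --b--▸ n1
  n1 = b.(0 + 0) + a.(0 | 0) has moves --a--▸ n2, --b--▸ n3
  n2 = 0 | 0 has moves deadlocked
  n3 = 0 + 0 has moves deadlocked
Partition-refinement fixed point:
  B0 = {m0}
  B1 = {m1}
  B2 = {m2, m3, n2, n3}
  B3 = {n0}
  B4 = {n1}
m0 ∈ B0, n0 ∈ B3 → different blocks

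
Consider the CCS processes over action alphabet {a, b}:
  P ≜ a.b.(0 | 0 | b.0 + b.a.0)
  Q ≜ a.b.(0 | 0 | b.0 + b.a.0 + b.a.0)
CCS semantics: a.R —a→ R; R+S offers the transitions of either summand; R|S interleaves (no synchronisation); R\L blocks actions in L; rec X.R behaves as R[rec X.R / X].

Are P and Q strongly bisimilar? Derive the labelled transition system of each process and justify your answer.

LTS(P): 6 reachable states
  p0 = a.b.(0 | 0 | b.0 + b.a.0) :: ··a··> p1
  p1 = b.(0 | 0 | b.0 + b.a.0) :: ··b··> p2
  p2 = 0 | 0 | b.0 + b.a.0 :: ··b··> p3, ··b··> p4
  p3 = 0 | 0 | 0 :: ∅
  p4 = a.0 :: ··a··> p5
  p5 = 0 :: ∅
LTS(Q): 6 reachable states
  q0 = a.b.(0 | 0 | b.0 + b.a.0 + b.a.0) :: ··a··> q1
  q1 = b.(0 | 0 | b.0 + b.a.0 + b.a.0) :: ··b··> q2
  q2 = 0 | 0 | b.0 + b.a.0 + b.a.0 :: ··b··> q3, ··b··> q4
  q3 = 0 | 0 | 0 :: ∅
  q4 = a.0 :: ··a··> q5
  q5 = 0 :: ∅
Bisimilarity quotient blocks:
  B0 = {p0, q0}
  B1 = {p1, q1}
  B2 = {p2, q2}
  B3 = {p4, q4}
  B4 = {p3, p5, q3, q5}
p0 ∈ B0, q0 ∈ B0 → same block

YES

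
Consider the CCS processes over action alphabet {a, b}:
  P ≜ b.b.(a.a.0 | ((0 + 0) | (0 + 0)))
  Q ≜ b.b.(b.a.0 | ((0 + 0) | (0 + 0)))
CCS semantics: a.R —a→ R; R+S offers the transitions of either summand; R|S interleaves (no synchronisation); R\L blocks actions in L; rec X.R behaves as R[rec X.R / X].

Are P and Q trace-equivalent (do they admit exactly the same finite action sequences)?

traces(P) ≠ traces(Q) — witness ⟨bba⟩

P's transition system — 5 states:
  u0 = b.b.(a.a.0 | ((0 + 0) | (0 + 0))) | -b-> u1
  u1 = b.(a.a.0 | ((0 + 0) | (0 + 0))) | -b-> u2
  u2 = a.a.0 | ((0 + 0) | (0 + 0)) | -a-> u3
  u3 = a.0 | ((0 + 0) | (0 + 0)) | -a-> u4
  u4 = 0 | ((0 + 0) | (0 + 0)) | ∅
Q's transition system — 5 states:
  v0 = b.b.(b.a.0 | ((0 + 0) | (0 + 0))) | -b-> v1
  v1 = b.(b.a.0 | ((0 + 0) | (0 + 0))) | -b-> v2
  v2 = b.a.0 | ((0 + 0) | (0 + 0)) | -b-> v3
  v3 = a.0 | ((0 + 0) | (0 + 0)) | -a-> v4
  v4 = 0 | ((0 + 0) | (0 + 0)) | ∅
Run σ = ⟨bba⟩ on P: start {u0}
  [1] b ⇒ {u1}
  [2] b ⇒ {u2}
  [3] a ⇒ {u3}
  P completes σ.
Run σ = ⟨bba⟩ on Q: start {v0}
  [1] b ⇒ {v1}
  [2] b ⇒ {v2}
  [3] a ⇒ no successor for Q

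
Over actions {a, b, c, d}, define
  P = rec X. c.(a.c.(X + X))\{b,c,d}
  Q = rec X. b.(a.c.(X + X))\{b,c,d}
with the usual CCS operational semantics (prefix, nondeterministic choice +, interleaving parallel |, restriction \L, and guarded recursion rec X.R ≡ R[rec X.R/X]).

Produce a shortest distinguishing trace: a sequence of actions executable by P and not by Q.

Reachable graph of P (3 states):
  p0 = rec X. c.(a.c.(X + X))\{b,c,d} :: —c→ p1
  p1 = (a.c.((rec X. c.(a.c.(X + X))\{b,c,d}) + (rec X. c.(a.c.(X + X))\{b,c,d})))\{b,c,d} :: —a→ p2
  p2 = (c.((rec X. c.(a.c.(X + X))\{b,c,d}) + (rec X. c.(a.c.(X + X))\{b,c,d})))\{b,c,d} :: deadlocked
Reachable graph of Q (3 states):
  q0 = rec X. b.(a.c.(X + X))\{b,c,d} :: —b→ q1
  q1 = (a.c.((rec X. b.(a.c.(X + X))\{b,c,d}) + (rec X. b.(a.c.(X + X))\{b,c,d})))\{b,c,d} :: —a→ q2
  q2 = (c.((rec X. b.(a.c.(X + X))\{b,c,d}) + (rec X. b.(a.c.(X + X))\{b,c,d})))\{b,c,d} :: deadlocked
Run σ = ⟨c⟩ on P: start {p0}
  [1] c ⇒ {p1}
  ✓ P
Run σ = ⟨c⟩ on Q: start {q0}
  [1] c ⇒ no successor for Q

c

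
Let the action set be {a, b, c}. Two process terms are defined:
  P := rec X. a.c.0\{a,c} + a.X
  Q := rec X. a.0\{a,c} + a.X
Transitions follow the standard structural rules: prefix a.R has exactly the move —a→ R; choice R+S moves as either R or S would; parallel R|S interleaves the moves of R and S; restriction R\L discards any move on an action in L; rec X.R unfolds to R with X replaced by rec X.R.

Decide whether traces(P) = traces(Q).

traces(P) ≠ traces(Q) — witness ⟨ac⟩

Reachable graph of P (3 states):
  s0 = rec X. a.c.0\{a,c} + a.X has moves -a-> s0, -a-> s1
  s1 = c.0\{a,c} has moves -c-> s2
  s2 = 0\{a,c} has moves ∅
Reachable graph of Q (2 states):
  t0 = rec X. a.0\{a,c} + a.X has moves -a-> t0, -a-> t1
  t1 = 0\{a,c} has moves ∅
Executing ac from P (initial set {s0}):
  [1] a ⇒ {s0, s1}
  [2] c ⇒ {s2}
  — P admits the full trace.
Executing ac from Q (initial set {t0}):
  [1] a ⇒ {t0, t1}
  [2] c ⇒ no successor for Q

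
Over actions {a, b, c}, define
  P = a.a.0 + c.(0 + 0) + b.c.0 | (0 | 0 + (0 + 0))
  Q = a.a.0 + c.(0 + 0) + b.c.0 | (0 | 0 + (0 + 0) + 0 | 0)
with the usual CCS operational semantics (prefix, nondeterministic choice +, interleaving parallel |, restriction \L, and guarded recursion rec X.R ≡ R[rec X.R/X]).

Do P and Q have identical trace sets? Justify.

P's transition system — 6 states:
  u0 = a.a.0 + c.(0 + 0) + b.c.0 | (0 | 0 + (0 + 0)) ⊢ =a=> u1, =b=> u2, =c=> u3
  u1 = a.0 ⊢ =a=> u4
  u2 = c.0 | (0 | 0 + (0 + 0)) ⊢ =c=> u5
  u3 = 0 + 0 ⊢ (no moves)
  u4 = 0 ⊢ (no moves)
  u5 = 0 | (0 | 0 + (0 + 0)) ⊢ (no moves)
Q's transition system — 6 states:
  v0 = a.a.0 + c.(0 + 0) + b.c.0 | (0 | 0 + (0 + 0) + 0 | 0) ⊢ =a=> v1, =b=> v2, =c=> v3
  v1 = a.0 ⊢ =a=> v4
  v2 = c.0 | (0 | 0 + (0 + 0) + 0 | 0) ⊢ =c=> v5
  v3 = 0 + 0 ⊢ (no moves)
  v4 = 0 ⊢ (no moves)
  v5 = 0 | (0 | 0 + (0 + 0) + 0 | 0) ⊢ (no moves)
Bisimilarity quotient blocks:
  B0 = {u0, v0}
  B1 = {u2, v2}
  B2 = {u3, u4, u5, v3, v4, v5}
  B3 = {u1, v1}
u0 ∈ B0, v0 ∈ B0 → same block
Bisimilar ⇒ trace-equivalent.

traces(P) = traces(Q)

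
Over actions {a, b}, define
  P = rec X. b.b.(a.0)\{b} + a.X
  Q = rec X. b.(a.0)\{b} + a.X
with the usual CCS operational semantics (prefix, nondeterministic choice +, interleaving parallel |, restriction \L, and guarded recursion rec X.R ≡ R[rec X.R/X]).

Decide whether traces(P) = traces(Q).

trace-distinct — witness ⟨bb⟩

LTS(P): 4 reachable states
  p0 = rec X. b.b.(a.0)\{b} + a.X → -a-> p0, -b-> p1
  p1 = b.(a.0)\{b} → -b-> p2
  p2 = (a.0)\{b} → -a-> p3
  p3 = 0\{b} → ·
LTS(Q): 3 reachable states
  q0 = rec X. b.(a.0)\{b} + a.X → -a-> q0, -b-> q1
  q1 = (a.0)\{b} → -a-> q2
  q2 = 0\{b} → ·
Trace ⟨bb⟩ through P, begin at {p0}:
  [1] b ⇒ {p1}
  [2] b ⇒ {p2}
  P completes σ.
Trace ⟨bb⟩ through Q, begin at {q0}:
  [1] b ⇒ {q1}
  [2] b ⇒ no successor for Q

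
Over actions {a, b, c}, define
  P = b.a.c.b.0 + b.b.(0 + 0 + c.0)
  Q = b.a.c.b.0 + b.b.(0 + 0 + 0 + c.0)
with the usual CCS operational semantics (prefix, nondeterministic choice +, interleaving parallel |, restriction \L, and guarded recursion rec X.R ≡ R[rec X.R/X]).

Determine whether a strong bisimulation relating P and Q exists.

bisimilar

LTS(P): 7 reachable states
  p0 = b.a.c.b.0 + b.b.(0 + 0 + c.0) has moves -b-> p1, -b-> p2
  p1 = a.c.b.0 has moves -a-> p3
  p2 = b.(0 + 0 + c.0) has moves -b-> p4
  p3 = c.b.0 has moves -c-> p5
  p4 = 0 + 0 + c.0 has moves -c-> p6
  p5 = b.0 has moves -b-> p6
  p6 = 0 has moves ∅
LTS(Q): 7 reachable states
  q0 = b.a.c.b.0 + b.b.(0 + 0 + 0 + c.0) has moves -b-> q1, -b-> q2
  q1 = a.c.b.0 has moves -a-> q3
  q2 = b.(0 + 0 + 0 + c.0) has moves -b-> q4
  q3 = c.b.0 has moves -c-> q5
  q4 = 0 + 0 + 0 + c.0 has moves -c-> q6
  q5 = b.0 has moves -b-> q6
  q6 = 0 has moves ∅
Coarsest stable partition (strong bisimilarity classes):
  B0 = {p0, q0}
  B1 = {p2, q2}
  B2 = {p4, q4}
  B3 = {p6, q6}
  B4 = {p1, q1}
  B5 = {p3, q3}
  B6 = {p5, q5}
p0 ∈ B0, q0 ∈ B0 → same block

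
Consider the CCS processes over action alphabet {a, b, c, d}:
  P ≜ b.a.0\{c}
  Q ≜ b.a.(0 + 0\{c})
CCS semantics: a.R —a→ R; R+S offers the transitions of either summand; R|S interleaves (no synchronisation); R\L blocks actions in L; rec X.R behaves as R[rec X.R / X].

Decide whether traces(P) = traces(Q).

Reachable graph of P (3 states):
  m0 = b.a.0\{c} ⊢ =b=> m1
  m1 = a.0\{c} ⊢ =a=> m2
  m2 = 0\{c} ⊢ ∅
Reachable graph of Q (3 states):
  n0 = b.a.(0 + 0\{c}) ⊢ =b=> n1
  n1 = a.(0 + 0\{c}) ⊢ =a=> n2
  n2 = 0 + 0\{c} ⊢ ∅
Partition-refinement fixed point:
  B0 = {m0, n0}
  B1 = {m1, n1}
  B2 = {m2, n2}
m0 ∈ B0, n0 ∈ B0 → same block
Bisimilar ⇒ trace-equivalent.

YES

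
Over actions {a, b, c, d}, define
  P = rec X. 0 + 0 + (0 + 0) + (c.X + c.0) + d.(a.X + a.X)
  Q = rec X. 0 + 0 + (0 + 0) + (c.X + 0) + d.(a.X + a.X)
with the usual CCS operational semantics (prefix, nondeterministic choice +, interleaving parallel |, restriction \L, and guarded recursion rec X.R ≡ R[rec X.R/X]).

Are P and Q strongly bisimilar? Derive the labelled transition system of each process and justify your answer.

P's transition system — 3 states:
  m0 = rec X. 0 + 0 + (0 + 0) + (c.X + c.0) + d.(a.X + a.X) | --c--▸ m0, --c--▸ m1, --d--▸ m2
  m1 = 0 | (no moves)
  m2 = a.(rec X. 0 + 0 + (0 + 0) + (c.X + c.0) + d.(a.X + a.X)) + a.(rec X. 0 + 0 + (0 + 0) + (c.X + c.0) + d.(a.X + a.X)) | --a--▸ m0
Q's transition system — 2 states:
  n0 = rec X. 0 + 0 + (0 + 0) + (c.X + 0) + d.(a.X + a.X) | --c--▸ n0, --d--▸ n1
  n1 = a.(rec X. 0 + 0 + (0 + 0) + (c.X + 0) + d.(a.X + a.X)) + a.(rec X. 0 + 0 + (0 + 0) + (c.X + 0) + d.(a.X + a.X)) | --a--▸ n0
Partition-refinement fixed point:
  B0 = {m0}
  B1 = {m2}
  B2 = {m1}
  B3 = {n0}
  B4 = {n1}
m0 ∈ B0, n0 ∈ B3 → different blocks

P ≁ Q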